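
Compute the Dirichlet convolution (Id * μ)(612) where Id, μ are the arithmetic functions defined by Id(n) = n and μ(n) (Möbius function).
(Id * μ)(612) = 192

Divisors of 612: [1, 2, 3, 4, 6, 9, 12, 17, 18, 34, 36, 51, 68, 102, 153, 204, 306, 612]. For each d | 612:
  d = 1: Id(1) · μ(612/1) = 1 · 0 = 0
  d = 2: Id(2) · μ(612/2) = 2 · 0 = 0
  d = 3: Id(3) · μ(612/3) = 3 · 0 = 0
  d = 4: Id(4) · μ(612/4) = 4 · 0 = 0
  d = 6: Id(6) · μ(612/6) = 6 · -1 = -6
  d = 9: Id(9) · μ(612/9) = 9 · 0 = 0
  d = 12: Id(12) · μ(612/12) = 12 · 1 = 12
  d = 17: Id(17) · μ(612/17) = 17 · 0 = 0
  d = 18: Id(18) · μ(612/18) = 18 · 1 = 18
  d = 34: Id(34) · μ(612/34) = 34 · 0 = 0
  d = 36: Id(36) · μ(612/36) = 36 · -1 = -36
  d = 51: Id(51) · μ(612/51) = 51 · 0 = 0
  d = 68: Id(68) · μ(612/68) = 68 · 0 = 0
  d = 102: Id(102) · μ(612/102) = 102 · 1 = 102
  d = 153: Id(153) · μ(612/153) = 153 · 0 = 0
  d = 204: Id(204) · μ(612/204) = 204 · -1 = -204
  d = 306: Id(306) · μ(612/306) = 306 · -1 = -306
  d = 612: Id(612) · μ(612/612) = 612 · 1 = 612
Summing: (Id * μ)(612) = 0 + 0 + 0 + 0 + -6 + 0 + 12 + 0 + 18 + 0 + -36 + 0 + 0 + 102 + 0 + -204 + -306 + 612 = 192.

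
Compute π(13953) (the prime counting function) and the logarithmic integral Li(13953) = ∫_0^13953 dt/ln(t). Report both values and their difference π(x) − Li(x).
π(13953) = 1648;  Li(13953) ≈ 1667.33;  π(x) − Li(x) ≈ -19.33.

Direct count of primes ≤ 13953 gives π(13953) = 1648. Numerical evaluation of the logarithmic integral gives Li(13953) ≈ 1667.33. The difference π(x) − Li(x) ≈ -19.33 is typically negative for small/moderate x (Li(x) overestimates), though Littlewood's theorem shows this sign changes infinitely often.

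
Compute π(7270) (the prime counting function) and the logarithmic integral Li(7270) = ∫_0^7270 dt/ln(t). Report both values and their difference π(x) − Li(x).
π(7270) = 928;  Li(7270) ≈ 944.76;  π(x) − Li(x) ≈ -16.76.

Direct count of primes ≤ 7270 gives π(7270) = 928. Numerical evaluation of the logarithmic integral gives Li(7270) ≈ 944.76. The difference π(x) − Li(x) ≈ -16.76 is typically negative for small/moderate x (Li(x) overestimates), though Littlewood's theorem shows this sign changes infinitely often.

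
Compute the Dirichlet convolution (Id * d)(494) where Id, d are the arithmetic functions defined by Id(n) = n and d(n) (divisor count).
(Id * d)(494) = 1260

Divisors of 494: [1, 2, 13, 19, 26, 38, 247, 494]. For each d | 494:
  d = 1: Id(1) · d(494/1) = 1 · 8 = 8
  d = 2: Id(2) · d(494/2) = 2 · 4 = 8
  d = 13: Id(13) · d(494/13) = 13 · 4 = 52
  d = 19: Id(19) · d(494/19) = 19 · 4 = 76
  d = 26: Id(26) · d(494/26) = 26 · 2 = 52
  d = 38: Id(38) · d(494/38) = 38 · 2 = 76
  d = 247: Id(247) · d(494/247) = 247 · 2 = 494
  d = 494: Id(494) · d(494/494) = 494 · 1 = 494
Summing: (Id * d)(494) = 8 + 8 + 52 + 76 + 52 + 76 + 494 + 494 = 1260.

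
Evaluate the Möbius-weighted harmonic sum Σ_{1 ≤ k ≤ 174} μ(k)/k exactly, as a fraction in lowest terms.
Σ μ(k)/k = -291895861671370214401988773976597804369856804354890517841750669749/27764983964554203230141949225149376041830084932479143674493613998285

Values of μ(k) for 1 ≤ k ≤ 174: μ(1) = 1, μ(2) = -1, μ(3) = -1, μ(5) = -1, μ(6) = 1, μ(7) = -1, μ(10) = 1, μ(11) = -1, μ(13) = -1, μ(14) = 1, μ(15) = 1, μ(17) = -1, μ(19) = -1, μ(21) = 1, μ(22) = 1, μ(23) = -1, μ(26) = 1, μ(29) = -1, μ(30) = -1, μ(31) = -1, μ(33) = 1, μ(34) = 1, μ(35) = 1, μ(37) = -1, μ(38) = 1, μ(39) = 1, μ(41) = -1, μ(42) = -1, μ(43) = -1, μ(46) = 1, μ(47) = -1, μ(51) = 1, μ(53) = -1, μ(55) = 1, μ(57) = 1, μ(58) = 1, μ(59) = -1, μ(61) = -1, μ(62) = 1, μ(65) = 1, μ(66) = -1, μ(67) = -1, μ(69) = 1, μ(70) = -1, μ(71) = -1, μ(73) = -1, μ(74) = 1, μ(77) = 1, μ(78) = -1, μ(79) = -1, μ(82) = 1, μ(83) = -1, μ(85) = 1, μ(86) = 1, μ(87) = 1, μ(89) = -1, μ(91) = 1, μ(93) = 1, μ(94) = 1, μ(95) = 1, μ(97) = -1, μ(101) = -1, μ(102) = -1, μ(103) = -1, μ(105) = -1, μ(106) = 1, μ(107) = -1, μ(109) = -1, μ(110) = -1, μ(111) = 1, μ(113) = -1, μ(114) = -1, μ(115) = 1, μ(118) = 1, μ(119) = 1, μ(122) = 1, μ(123) = 1, μ(127) = -1, μ(129) = 1, μ(130) = -1, μ(131) = -1, μ(133) = 1, μ(134) = 1, μ(137) = -1, μ(138) = -1, μ(139) = -1, μ(141) = 1, μ(142) = 1, μ(143) = 1, μ(145) = 1, μ(146) = 1, μ(149) = -1, μ(151) = -1, μ(154) = -1, μ(155) = 1, μ(157) = -1, μ(158) = 1, μ(159) = 1, μ(161) = 1, μ(163) = -1, μ(165) = -1, μ(166) = 1, μ(167) = -1, μ(170) = -1, μ(173) = -1, μ(174) = -1, with μ = 0 on non-squarefree integers. Summing μ(k)/k for k where μ(k) ≠ 0 gives -291895861671370214401988773976597804369856804354890517841750669749/27764983964554203230141949225149376041830084932479143674493613998285 ≈ -0.0105. (PNT ⟺ this sum → 0 as n → ∞.)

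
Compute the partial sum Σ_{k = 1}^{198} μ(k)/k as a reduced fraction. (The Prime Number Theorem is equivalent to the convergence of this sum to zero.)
Σ μ(k)/k = -10619956756869560313065816620548852142822454316540788251493888218559666579195/412585138412243404033282153204433423786722919328407878608465087271542530344602

Values of μ(k) for 1 ≤ k ≤ 198: μ(1) = 1, μ(2) = -1, μ(3) = -1, μ(5) = -1, μ(6) = 1, μ(7) = -1, μ(10) = 1, μ(11) = -1, μ(13) = -1, μ(14) = 1, μ(15) = 1, μ(17) = -1, μ(19) = -1, μ(21) = 1, μ(22) = 1, μ(23) = -1, μ(26) = 1, μ(29) = -1, μ(30) = -1, μ(31) = -1, μ(33) = 1, μ(34) = 1, μ(35) = 1, μ(37) = -1, μ(38) = 1, μ(39) = 1, μ(41) = -1, μ(42) = -1, μ(43) = -1, μ(46) = 1, μ(47) = -1, μ(51) = 1, μ(53) = -1, μ(55) = 1, μ(57) = 1, μ(58) = 1, μ(59) = -1, μ(61) = -1, μ(62) = 1, μ(65) = 1, μ(66) = -1, μ(67) = -1, μ(69) = 1, μ(70) = -1, μ(71) = -1, μ(73) = -1, μ(74) = 1, μ(77) = 1, μ(78) = -1, μ(79) = -1, μ(82) = 1, μ(83) = -1, μ(85) = 1, μ(86) = 1, μ(87) = 1, μ(89) = -1, μ(91) = 1, μ(93) = 1, μ(94) = 1, μ(95) = 1, μ(97) = -1, μ(101) = -1, μ(102) = -1, μ(103) = -1, μ(105) = -1, μ(106) = 1, μ(107) = -1, μ(109) = -1, μ(110) = -1, μ(111) = 1, μ(113) = -1, μ(114) = -1, μ(115) = 1, μ(118) = 1, μ(119) = 1, μ(122) = 1, μ(123) = 1, μ(127) = -1, μ(129) = 1, μ(130) = -1, μ(131) = -1, μ(133) = 1, μ(134) = 1, μ(137) = -1, μ(138) = -1, μ(139) = -1, μ(141) = 1, μ(142) = 1, μ(143) = 1, μ(145) = 1, μ(146) = 1, μ(149) = -1, μ(151) = -1, μ(154) = -1, μ(155) = 1, μ(157) = -1, μ(158) = 1, μ(159) = 1, μ(161) = 1, μ(163) = -1, μ(165) = -1, μ(166) = 1, μ(167) = -1, μ(170) = -1, μ(173) = -1, μ(174) = -1, μ(177) = 1, μ(178) = 1, μ(179) = -1, μ(181) = -1, μ(182) = -1, μ(183) = 1, μ(185) = 1, μ(186) = -1, μ(187) = 1, μ(190) = -1, μ(191) = -1, μ(193) = -1, μ(194) = 1, μ(195) = -1, μ(197) = -1, with μ = 0 on non-squarefree integers. Summing μ(k)/k for k where μ(k) ≠ 0 gives -10619956756869560313065816620548852142822454316540788251493888218559666579195/412585138412243404033282153204433423786722919328407878608465087271542530344602 ≈ -0.0257. (PNT ⟺ this sum → 0 as n → ∞.)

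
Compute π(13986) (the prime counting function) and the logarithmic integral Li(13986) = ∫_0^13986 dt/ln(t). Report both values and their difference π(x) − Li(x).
π(13986) = 1650;  Li(13986) ≈ 1670.79;  π(x) − Li(x) ≈ -20.79.

Direct count of primes ≤ 13986 gives π(13986) = 1650. Numerical evaluation of the logarithmic integral gives Li(13986) ≈ 1670.79. The difference π(x) − Li(x) ≈ -20.79 is typically negative for small/moderate x (Li(x) overestimates), though Littlewood's theorem shows this sign changes infinitely often.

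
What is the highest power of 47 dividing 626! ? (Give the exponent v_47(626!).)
v_47(626!) = 13

Legendre's formula: v_p(n!) = Σ_{k ≥ 1} ⌊n / p^k⌋. For p = 47, n = 626, the terms are:
  ⌊626/47^1⌋ = ⌊626/47⌋ = 13
(the next term ⌊626/47^2⌋ = 0, terminating the sum). Summing: v_47(626!) = 13 = 13.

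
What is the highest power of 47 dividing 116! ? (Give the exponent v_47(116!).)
v_47(116!) = 2

Legendre's formula: v_p(n!) = Σ_{k ≥ 1} ⌊n / p^k⌋. For p = 47, n = 116, the terms are:
  ⌊116/47^1⌋ = ⌊116/47⌋ = 2
(the next term ⌊116/47^2⌋ = 0, terminating the sum). Summing: v_47(116!) = 2 = 2.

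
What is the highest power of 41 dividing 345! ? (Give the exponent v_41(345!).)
v_41(345!) = 8

Legendre's formula: v_p(n!) = Σ_{k ≥ 1} ⌊n / p^k⌋. For p = 41, n = 345, the terms are:
  ⌊345/41^1⌋ = ⌊345/41⌋ = 8
(the next term ⌊345/41^2⌋ = 0, terminating the sum). Summing: v_41(345!) = 8 = 8.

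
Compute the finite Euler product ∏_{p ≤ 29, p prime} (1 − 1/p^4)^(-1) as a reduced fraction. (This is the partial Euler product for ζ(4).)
∏ = 626138917577216391721784411/578515538500128866304000000

The primes p ≤ 29 are [2, 3, 5, 7, 11, 13, 17, 19, 23, 29]. For each prime, (1 − 1/p^4)^(-1) = p^4 / (p^4 − 1). The product is (1 − 1/2^4)^(-1), (1 − 1/3^4)^(-1), (1 − 1/5^4)^(-1), (1 − 1/7^4)^(-1), (1 − 1/11^4)^(-1), (1 − 1/13^4)^(-1), (1 − 1/17^4)^(-1), (1 − 1/19^4)^(-1), (1 − 1/23^4)^(-1), (1 − 1/29^4)^(-1) = ∏ p^4 / (p^4 − 1) = 626138917577216391721784411/578515538500128866304000000.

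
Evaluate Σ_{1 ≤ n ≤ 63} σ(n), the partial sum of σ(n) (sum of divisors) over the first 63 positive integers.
Σ_{n ≤ 63} σ(n) = 3276

Compute σ(n) for each 1 ≤ n ≤ 63: σ(1) = 1, σ(2) = 3, σ(3) = 4, σ(4) = 7, σ(5) = 6, σ(6) = 12, σ(7) = 8, σ(8) = 15, σ(9) = 13, σ(10) = 18, σ(11) = 12, σ(12) = 28, σ(13) = 14, σ(14) = 24, σ(15) = 24, σ(16) = 31, σ(17) = 18, σ(18) = 39, σ(19) = 20, σ(20) = 42, σ(21) = 32, σ(22) = 36, σ(23) = 24, σ(24) = 60, σ(25) = 31, σ(26) = 42, σ(27) = 40, σ(28) = 56, σ(29) = 30, σ(30) = 72, σ(31) = 32, σ(32) = 63, σ(33) = 48, σ(34) = 54, σ(35) = 48, σ(36) = 91, σ(37) = 38, σ(38) = 60, σ(39) = 56, σ(40) = 90, σ(41) = 42, σ(42) = 96, σ(43) = 44, σ(44) = 84, σ(45) = 78, σ(46) = 72, σ(47) = 48, σ(48) = 124, σ(49) = 57, σ(50) = 93, σ(51) = 72, σ(52) = 98, σ(53) = 54, σ(54) = 120, σ(55) = 72, σ(56) = 120, σ(57) = 80, σ(58) = 90, σ(59) = 60, σ(60) = 168, σ(61) = 62, σ(62) = 96, σ(63) = 104. Summing all 63 values: 3276. (Average order: Σ_{n ≤ x} σ(n) ~ (π²/12) x². For x = 63, (π²/12)·63² ≈ 3264.37.)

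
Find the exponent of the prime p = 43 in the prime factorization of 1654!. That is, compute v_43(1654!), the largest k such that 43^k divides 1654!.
v_43(1654!) = 38

Legendre's formula: v_p(n!) = Σ_{k ≥ 1} ⌊n / p^k⌋. For p = 43, n = 1654, the terms are:
  ⌊1654/43^1⌋ = ⌊1654/43⌋ = 38
(the next term ⌊1654/43^2⌋ = 0, terminating the sum). Summing: v_43(1654!) = 38 = 38.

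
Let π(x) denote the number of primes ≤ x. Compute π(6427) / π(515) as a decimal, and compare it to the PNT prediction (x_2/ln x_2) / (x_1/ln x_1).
π(6427)/π(515) = 836/97 ≈ 8.6186;  PNT prediction ≈ 8.8871.

π(515) = 97 and π(6427) = 836, so π(6427)/π(515) ≈ 8.6186. The PNT-predicted ratio is (6427/ln(6427)) / (515/ln(515)) ≈ 8.8871. The two agree to within a few percent, as expected.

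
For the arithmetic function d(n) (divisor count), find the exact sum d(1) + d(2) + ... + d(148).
Σ_{n ≤ 148} d(n) = 766

Compute d(n) for each 1 ≤ n ≤ 148: d(1) = 1, d(2) = 2, d(3) = 2, d(4) = 3, d(5) = 2, d(6) = 4, d(7) = 2, d(8) = 4, d(9) = 3, d(10) = 4, d(11) = 2, d(12) = 6, d(13) = 2, d(14) = 4, d(15) = 4, d(16) = 5, d(17) = 2, d(18) = 6, d(19) = 2, d(20) = 6, d(21) = 4, d(22) = 4, d(23) = 2, d(24) = 8, d(25) = 3, d(26) = 4, d(27) = 4, d(28) = 6, d(29) = 2, d(30) = 8, d(31) = 2, d(32) = 6, d(33) = 4, d(34) = 4, d(35) = 4, d(36) = 9, d(37) = 2, d(38) = 4, d(39) = 4, d(40) = 8, d(41) = 2, d(42) = 8, d(43) = 2, d(44) = 6, d(45) = 6, d(46) = 4, d(47) = 2, d(48) = 10, d(49) = 3, d(50) = 6, d(51) = 4, d(52) = 6, d(53) = 2, d(54) = 8, d(55) = 4, d(56) = 8, d(57) = 4, d(58) = 4, d(59) = 2, d(60) = 12, d(61) = 2, d(62) = 4, d(63) = 6, d(64) = 7, d(65) = 4, d(66) = 8, d(67) = 2, d(68) = 6, d(69) = 4, d(70) = 8, d(71) = 2, d(72) = 12, d(73) = 2, d(74) = 4, d(75) = 6, d(76) = 6, d(77) = 4, d(78) = 8, d(79) = 2, d(80) = 10, d(81) = 5, d(82) = 4, d(83) = 2, d(84) = 12, d(85) = 4, d(86) = 4, d(87) = 4, d(88) = 8, d(89) = 2, d(90) = 12, d(91) = 4, d(92) = 6, d(93) = 4, d(94) = 4, d(95) = 4, d(96) = 12, d(97) = 2, d(98) = 6, d(99) = 6, d(100) = 9, d(101) = 2, d(102) = 8, d(103) = 2, d(104) = 8, d(105) = 8, d(106) = 4, d(107) = 2, d(108) = 12, d(109) = 2, d(110) = 8, d(111) = 4, d(112) = 10, d(113) = 2, d(114) = 8, d(115) = 4, d(116) = 6, d(117) = 6, d(118) = 4, d(119) = 4, d(120) = 16, d(121) = 3, d(122) = 4, d(123) = 4, d(124) = 6, d(125) = 4, d(126) = 12, d(127) = 2, d(128) = 8, d(129) = 4, d(130) = 8, d(131) = 2, d(132) = 12, d(133) = 4, d(134) = 4, d(135) = 8, d(136) = 8, d(137) = 2, d(138) = 8, d(139) = 2, d(140) = 12, d(141) = 4, d(142) = 4, d(143) = 4, d(144) = 15, d(145) = 4, d(146) = 4, d(147) = 6, d(148) = 6. Summing all 148 values: 766. (Dirichlet's divisor formula: Σ_{n ≤ x} d(n) = x ln(x) + (2γ − 1) x + O(√x). For x = 148, the asymptotic estimate is ≈ 762.44.)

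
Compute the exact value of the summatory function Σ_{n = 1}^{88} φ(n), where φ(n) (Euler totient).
Σ_{n ≤ 88} φ(n) = 2368

Compute φ(n) for each 1 ≤ n ≤ 88: φ(1) = 1, φ(2) = 1, φ(3) = 2, φ(4) = 2, φ(5) = 4, φ(6) = 2, φ(7) = 6, φ(8) = 4, φ(9) = 6, φ(10) = 4, φ(11) = 10, φ(12) = 4, φ(13) = 12, φ(14) = 6, φ(15) = 8, φ(16) = 8, φ(17) = 16, φ(18) = 6, φ(19) = 18, φ(20) = 8, φ(21) = 12, φ(22) = 10, φ(23) = 22, φ(24) = 8, φ(25) = 20, φ(26) = 12, φ(27) = 18, φ(28) = 12, φ(29) = 28, φ(30) = 8, φ(31) = 30, φ(32) = 16, φ(33) = 20, φ(34) = 16, φ(35) = 24, φ(36) = 12, φ(37) = 36, φ(38) = 18, φ(39) = 24, φ(40) = 16, φ(41) = 40, φ(42) = 12, φ(43) = 42, φ(44) = 20, φ(45) = 24, φ(46) = 22, φ(47) = 46, φ(48) = 16, φ(49) = 42, φ(50) = 20, φ(51) = 32, φ(52) = 24, φ(53) = 52, φ(54) = 18, φ(55) = 40, φ(56) = 24, φ(57) = 36, φ(58) = 28, φ(59) = 58, φ(60) = 16, φ(61) = 60, φ(62) = 30, φ(63) = 36, φ(64) = 32, φ(65) = 48, φ(66) = 20, φ(67) = 66, φ(68) = 32, φ(69) = 44, φ(70) = 24, φ(71) = 70, φ(72) = 24, φ(73) = 72, φ(74) = 36, φ(75) = 40, φ(76) = 36, φ(77) = 60, φ(78) = 24, φ(79) = 78, φ(80) = 32, φ(81) = 54, φ(82) = 40, φ(83) = 82, φ(84) = 24, φ(85) = 64, φ(86) = 42, φ(87) = 56, φ(88) = 40. Summing all 88 values: 2368. (Average order: Σ_{n ≤ x} φ(n) ~ (3/π²) x². For x = 88, (3/π²)·88² ≈ 2353.89.)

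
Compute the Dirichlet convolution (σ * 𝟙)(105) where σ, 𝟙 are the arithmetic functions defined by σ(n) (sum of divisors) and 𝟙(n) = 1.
(σ * 𝟙)(105) = 315

Divisors of 105: [1, 3, 5, 7, 15, 21, 35, 105]. For each d | 105:
  d = 1: σ(1) · 𝟙(105/1) = 1 · 1 = 1
  d = 3: σ(3) · 𝟙(105/3) = 4 · 1 = 4
  d = 5: σ(5) · 𝟙(105/5) = 6 · 1 = 6
  d = 7: σ(7) · 𝟙(105/7) = 8 · 1 = 8
  d = 15: σ(15) · 𝟙(105/15) = 24 · 1 = 24
  d = 21: σ(21) · 𝟙(105/21) = 32 · 1 = 32
  d = 35: σ(35) · 𝟙(105/35) = 48 · 1 = 48
  d = 105: σ(105) · 𝟙(105/105) = 192 · 1 = 192
Summing: (σ * 𝟙)(105) = 1 + 4 + 6 + 8 + 24 + 32 + 48 + 192 = 315.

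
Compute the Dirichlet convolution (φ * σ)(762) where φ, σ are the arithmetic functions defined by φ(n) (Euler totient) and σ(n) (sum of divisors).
(φ * σ)(762) = 6096

Divisors of 762: [1, 2, 3, 6, 127, 254, 381, 762]. For each d | 762:
  d = 1: φ(1) · σ(762/1) = 1 · 1536 = 1536
  d = 2: φ(2) · σ(762/2) = 1 · 512 = 512
  d = 3: φ(3) · σ(762/3) = 2 · 384 = 768
  d = 6: φ(6) · σ(762/6) = 2 · 128 = 256
  d = 127: φ(127) · σ(762/127) = 126 · 12 = 1512
  d = 254: φ(254) · σ(762/254) = 126 · 4 = 504
  d = 381: φ(381) · σ(762/381) = 252 · 3 = 756
  d = 762: φ(762) · σ(762/762) = 252 · 1 = 252
Summing: (φ * σ)(762) = 1536 + 512 + 768 + 256 + 1512 + 504 + 756 + 252 = 6096.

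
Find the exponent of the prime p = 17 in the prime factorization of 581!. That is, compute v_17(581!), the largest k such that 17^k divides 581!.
v_17(581!) = 36

Legendre's formula: v_p(n!) = Σ_{k ≥ 1} ⌊n / p^k⌋. For p = 17, n = 581, the terms are:
  ⌊581/17^1⌋ = ⌊581/17⌋ = 34
  ⌊581/17^2⌋ = ⌊581/289⌋ = 2
(the next term ⌊581/17^3⌋ = 0, terminating the sum). Summing: v_17(581!) = 34 + 2 = 36.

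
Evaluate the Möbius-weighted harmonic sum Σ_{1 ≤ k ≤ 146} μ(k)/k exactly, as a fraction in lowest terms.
Σ μ(k)/k = 66670440746206079837278951558338834430808994180477323/3338215550199730022503077710549980019122111551066811030

Values of μ(k) for 1 ≤ k ≤ 146: μ(1) = 1, μ(2) = -1, μ(3) = -1, μ(5) = -1, μ(6) = 1, μ(7) = -1, μ(10) = 1, μ(11) = -1, μ(13) = -1, μ(14) = 1, μ(15) = 1, μ(17) = -1, μ(19) = -1, μ(21) = 1, μ(22) = 1, μ(23) = -1, μ(26) = 1, μ(29) = -1, μ(30) = -1, μ(31) = -1, μ(33) = 1, μ(34) = 1, μ(35) = 1, μ(37) = -1, μ(38) = 1, μ(39) = 1, μ(41) = -1, μ(42) = -1, μ(43) = -1, μ(46) = 1, μ(47) = -1, μ(51) = 1, μ(53) = -1, μ(55) = 1, μ(57) = 1, μ(58) = 1, μ(59) = -1, μ(61) = -1, μ(62) = 1, μ(65) = 1, μ(66) = -1, μ(67) = -1, μ(69) = 1, μ(70) = -1, μ(71) = -1, μ(73) = -1, μ(74) = 1, μ(77) = 1, μ(78) = -1, μ(79) = -1, μ(82) = 1, μ(83) = -1, μ(85) = 1, μ(86) = 1, μ(87) = 1, μ(89) = -1, μ(91) = 1, μ(93) = 1, μ(94) = 1, μ(95) = 1, μ(97) = -1, μ(101) = -1, μ(102) = -1, μ(103) = -1, μ(105) = -1, μ(106) = 1, μ(107) = -1, μ(109) = -1, μ(110) = -1, μ(111) = 1, μ(113) = -1, μ(114) = -1, μ(115) = 1, μ(118) = 1, μ(119) = 1, μ(122) = 1, μ(123) = 1, μ(127) = -1, μ(129) = 1, μ(130) = -1, μ(131) = -1, μ(133) = 1, μ(134) = 1, μ(137) = -1, μ(138) = -1, μ(139) = -1, μ(141) = 1, μ(142) = 1, μ(143) = 1, μ(145) = 1, μ(146) = 1, with μ = 0 on non-squarefree integers. Summing μ(k)/k for k where μ(k) ≠ 0 gives 66670440746206079837278951558338834430808994180477323/3338215550199730022503077710549980019122111551066811030 ≈ 0.0200. (PNT ⟺ this sum → 0 as n → ∞.)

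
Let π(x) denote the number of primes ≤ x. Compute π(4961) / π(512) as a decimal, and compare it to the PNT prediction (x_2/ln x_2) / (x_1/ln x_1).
π(4961)/π(512) = 663/97 ≈ 6.8351;  PNT prediction ≈ 7.1035.

π(512) = 97 and π(4961) = 663, so π(4961)/π(512) ≈ 6.8351. The PNT-predicted ratio is (4961/ln(4961)) / (512/ln(512)) ≈ 7.1035. The two agree to within a few percent, as expected.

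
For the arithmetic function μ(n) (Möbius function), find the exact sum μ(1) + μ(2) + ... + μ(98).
Σ_{n ≤ 98} μ(n) = 1

Compute μ(n) for each 1 ≤ n ≤ 98: μ(1) = 1, μ(2) = -1, μ(3) = -1, μ(4) = 0, μ(5) = -1, μ(6) = 1, μ(7) = -1, μ(8) = 0, μ(9) = 0, μ(10) = 1, μ(11) = -1, μ(12) = 0, μ(13) = -1, μ(14) = 1, μ(15) = 1, μ(16) = 0, μ(17) = -1, μ(18) = 0, μ(19) = -1, μ(20) = 0, μ(21) = 1, μ(22) = 1, μ(23) = -1, μ(24) = 0, μ(25) = 0, μ(26) = 1, μ(27) = 0, μ(28) = 0, μ(29) = -1, μ(30) = -1, μ(31) = -1, μ(32) = 0, μ(33) = 1, μ(34) = 1, μ(35) = 1, μ(36) = 0, μ(37) = -1, μ(38) = 1, μ(39) = 1, μ(40) = 0, μ(41) = -1, μ(42) = -1, μ(43) = -1, μ(44) = 0, μ(45) = 0, μ(46) = 1, μ(47) = -1, μ(48) = 0, μ(49) = 0, μ(50) = 0, μ(51) = 1, μ(52) = 0, μ(53) = -1, μ(54) = 0, μ(55) = 1, μ(56) = 0, μ(57) = 1, μ(58) = 1, μ(59) = -1, μ(60) = 0, μ(61) = -1, μ(62) = 1, μ(63) = 0, μ(64) = 0, μ(65) = 1, μ(66) = -1, μ(67) = -1, μ(68) = 0, μ(69) = 1, μ(70) = -1, μ(71) = -1, μ(72) = 0, μ(73) = -1, μ(74) = 1, μ(75) = 0, μ(76) = 0, μ(77) = 1, μ(78) = -1, μ(79) = -1, μ(80) = 0, μ(81) = 0, μ(82) = 1, μ(83) = -1, μ(84) = 0, μ(85) = 1, μ(86) = 1, μ(87) = 1, μ(88) = 0, μ(89) = -1, μ(90) = 0, μ(91) = 1, μ(92) = 0, μ(93) = 1, μ(94) = 1, μ(95) = 1, μ(96) = 0, μ(97) = -1, μ(98) = 0. Summing all 98 values: 1. (Mertens function M(x) = Σ_{n ≤ x} μ(n); on average M(x) should be small (PNT ⟺ M(x) = o(x)).)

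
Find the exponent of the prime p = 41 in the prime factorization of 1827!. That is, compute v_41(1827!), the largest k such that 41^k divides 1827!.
v_41(1827!) = 45

Legendre's formula: v_p(n!) = Σ_{k ≥ 1} ⌊n / p^k⌋. For p = 41, n = 1827, the terms are:
  ⌊1827/41^1⌋ = ⌊1827/41⌋ = 44
  ⌊1827/41^2⌋ = ⌊1827/1681⌋ = 1
(the next term ⌊1827/41^3⌋ = 0, terminating the sum). Summing: v_41(1827!) = 44 + 1 = 45.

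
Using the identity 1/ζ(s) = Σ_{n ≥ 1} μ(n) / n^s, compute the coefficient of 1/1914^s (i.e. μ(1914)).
μ(1914) = 1

Factor n = 1914 = 2 · 3 · 11 · 29. μ(n) = 0 if any exponent ≥ 2 (not squarefree); otherwise μ(n) = (−1)^{ω(n)} where ω(n) is the number of distinct prime factors. Applying: μ(1914) = 1.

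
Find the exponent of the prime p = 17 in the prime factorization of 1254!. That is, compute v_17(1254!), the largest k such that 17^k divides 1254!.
v_17(1254!) = 77

Legendre's formula: v_p(n!) = Σ_{k ≥ 1} ⌊n / p^k⌋. For p = 17, n = 1254, the terms are:
  ⌊1254/17^1⌋ = ⌊1254/17⌋ = 73
  ⌊1254/17^2⌋ = ⌊1254/289⌋ = 4
(the next term ⌊1254/17^3⌋ = 0, terminating the sum). Summing: v_17(1254!) = 73 + 4 = 77.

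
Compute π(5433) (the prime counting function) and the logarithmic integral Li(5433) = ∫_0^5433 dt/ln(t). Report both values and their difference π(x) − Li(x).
π(5433) = 717;  Li(5433) ≈ 734.87;  π(x) − Li(x) ≈ -17.87.

Direct count of primes ≤ 5433 gives π(5433) = 717. Numerical evaluation of the logarithmic integral gives Li(5433) ≈ 734.87. The difference π(x) − Li(x) ≈ -17.87 is typically negative for small/moderate x (Li(x) overestimates), though Littlewood's theorem shows this sign changes infinitely often.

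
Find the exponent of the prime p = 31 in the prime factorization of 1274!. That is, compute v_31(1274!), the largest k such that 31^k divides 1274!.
v_31(1274!) = 42

Legendre's formula: v_p(n!) = Σ_{k ≥ 1} ⌊n / p^k⌋. For p = 31, n = 1274, the terms are:
  ⌊1274/31^1⌋ = ⌊1274/31⌋ = 41
  ⌊1274/31^2⌋ = ⌊1274/961⌋ = 1
(the next term ⌊1274/31^3⌋ = 0, terminating the sum). Summing: v_31(1274!) = 41 + 1 = 42.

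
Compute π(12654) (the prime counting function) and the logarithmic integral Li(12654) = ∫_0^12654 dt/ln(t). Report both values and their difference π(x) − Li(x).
π(12654) = 1512;  Li(12654) ≈ 1530.53;  π(x) − Li(x) ≈ -18.53.

Direct count of primes ≤ 12654 gives π(12654) = 1512. Numerical evaluation of the logarithmic integral gives Li(12654) ≈ 1530.53. The difference π(x) − Li(x) ≈ -18.53 is typically negative for small/moderate x (Li(x) overestimates), though Littlewood's theorem shows this sign changes infinitely often.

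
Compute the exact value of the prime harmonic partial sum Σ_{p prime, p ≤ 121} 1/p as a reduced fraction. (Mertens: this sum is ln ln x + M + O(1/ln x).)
Σ 1/p = 58472171373748331322981543916880425472323867753/31610054640417607788145206291543662493274686990

π(121) = 30, so the primes ≤ 121 are [2, 3, 5, 7, 11, 13, 17, 19, 23, 29, 31, 37, 41, 43, 47, 53, 59, 61, 67, 71, 73, 79, 83, 89, 97, 101, 103, 107, 109, 113]. Summing 1/p over these primes: 58472171373748331322981543916880425472323867753/31610054640417607788145206291543662493274686990 ≈ 1.8498. Mertens estimate ln ln(121) + 0.2615 ≈ 1.8292.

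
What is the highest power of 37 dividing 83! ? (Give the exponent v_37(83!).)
v_37(83!) = 2

Legendre's formula: v_p(n!) = Σ_{k ≥ 1} ⌊n / p^k⌋. For p = 37, n = 83, the terms are:
  ⌊83/37^1⌋ = ⌊83/37⌋ = 2
(the next term ⌊83/37^2⌋ = 0, terminating the sum). Summing: v_37(83!) = 2 = 2.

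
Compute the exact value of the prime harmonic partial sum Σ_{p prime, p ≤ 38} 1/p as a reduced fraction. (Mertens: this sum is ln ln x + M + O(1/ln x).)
Σ 1/p = 11819186711467/7420738134810

π(38) = 12, so the primes ≤ 38 are [2, 3, 5, 7, 11, 13, 17, 19, 23, 29, 31, 37]. Summing 1/p over these primes: 11819186711467/7420738134810 ≈ 1.5927. Mertens estimate ln ln(38) + 0.2615 ≈ 1.5528.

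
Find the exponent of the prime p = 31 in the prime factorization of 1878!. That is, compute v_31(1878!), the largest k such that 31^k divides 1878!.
v_31(1878!) = 61

Legendre's formula: v_p(n!) = Σ_{k ≥ 1} ⌊n / p^k⌋. For p = 31, n = 1878, the terms are:
  ⌊1878/31^1⌋ = ⌊1878/31⌋ = 60
  ⌊1878/31^2⌋ = ⌊1878/961⌋ = 1
(the next term ⌊1878/31^3⌋ = 0, terminating the sum). Summing: v_31(1878!) = 60 + 1 = 61.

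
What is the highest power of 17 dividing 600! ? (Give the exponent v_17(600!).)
v_17(600!) = 37

Legendre's formula: v_p(n!) = Σ_{k ≥ 1} ⌊n / p^k⌋. For p = 17, n = 600, the terms are:
  ⌊600/17^1⌋ = ⌊600/17⌋ = 35
  ⌊600/17^2⌋ = ⌊600/289⌋ = 2
(the next term ⌊600/17^3⌋ = 0, terminating the sum). Summing: v_17(600!) = 35 + 2 = 37.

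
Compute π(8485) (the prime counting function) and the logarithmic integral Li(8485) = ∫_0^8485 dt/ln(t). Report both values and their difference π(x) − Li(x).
π(8485) = 1059;  Li(8485) ≈ 1080.20;  π(x) − Li(x) ≈ -21.20.

Direct count of primes ≤ 8485 gives π(8485) = 1059. Numerical evaluation of the logarithmic integral gives Li(8485) ≈ 1080.20. The difference π(x) − Li(x) ≈ -21.20 is typically negative for small/moderate x (Li(x) overestimates), though Littlewood's theorem shows this sign changes infinitely often.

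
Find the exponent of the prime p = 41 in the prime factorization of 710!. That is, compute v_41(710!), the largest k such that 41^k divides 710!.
v_41(710!) = 17

Legendre's formula: v_p(n!) = Σ_{k ≥ 1} ⌊n / p^k⌋. For p = 41, n = 710, the terms are:
  ⌊710/41^1⌋ = ⌊710/41⌋ = 17
(the next term ⌊710/41^2⌋ = 0, terminating the sum). Summing: v_41(710!) = 17 = 17.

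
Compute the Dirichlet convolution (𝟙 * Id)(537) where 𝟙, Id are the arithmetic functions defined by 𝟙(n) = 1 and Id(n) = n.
(𝟙 * Id)(537) = 720

Divisors of 537: [1, 3, 179, 537]. For each d | 537:
  d = 1: 𝟙(1) · Id(537/1) = 1 · 537 = 537
  d = 3: 𝟙(3) · Id(537/3) = 1 · 179 = 179
  d = 179: 𝟙(179) · Id(537/179) = 1 · 3 = 3
  d = 537: 𝟙(537) · Id(537/537) = 1 · 1 = 1
Summing: (𝟙 * Id)(537) = 537 + 179 + 3 + 1 = 720.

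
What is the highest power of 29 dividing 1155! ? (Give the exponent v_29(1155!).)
v_29(1155!) = 40

Legendre's formula: v_p(n!) = Σ_{k ≥ 1} ⌊n / p^k⌋. For p = 29, n = 1155, the terms are:
  ⌊1155/29^1⌋ = ⌊1155/29⌋ = 39
  ⌊1155/29^2⌋ = ⌊1155/841⌋ = 1
(the next term ⌊1155/29^3⌋ = 0, terminating the sum). Summing: v_29(1155!) = 39 + 1 = 40.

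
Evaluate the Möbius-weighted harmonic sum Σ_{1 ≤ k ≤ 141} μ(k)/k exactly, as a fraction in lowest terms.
Σ μ(k)/k = -26068950431314638702419625135422559041799213864607621/3338215550199730022503077710549980019122111551066811030

Values of μ(k) for 1 ≤ k ≤ 141: μ(1) = 1, μ(2) = -1, μ(3) = -1, μ(5) = -1, μ(6) = 1, μ(7) = -1, μ(10) = 1, μ(11) = -1, μ(13) = -1, μ(14) = 1, μ(15) = 1, μ(17) = -1, μ(19) = -1, μ(21) = 1, μ(22) = 1, μ(23) = -1, μ(26) = 1, μ(29) = -1, μ(30) = -1, μ(31) = -1, μ(33) = 1, μ(34) = 1, μ(35) = 1, μ(37) = -1, μ(38) = 1, μ(39) = 1, μ(41) = -1, μ(42) = -1, μ(43) = -1, μ(46) = 1, μ(47) = -1, μ(51) = 1, μ(53) = -1, μ(55) = 1, μ(57) = 1, μ(58) = 1, μ(59) = -1, μ(61) = -1, μ(62) = 1, μ(65) = 1, μ(66) = -1, μ(67) = -1, μ(69) = 1, μ(70) = -1, μ(71) = -1, μ(73) = -1, μ(74) = 1, μ(77) = 1, μ(78) = -1, μ(79) = -1, μ(82) = 1, μ(83) = -1, μ(85) = 1, μ(86) = 1, μ(87) = 1, μ(89) = -1, μ(91) = 1, μ(93) = 1, μ(94) = 1, μ(95) = 1, μ(97) = -1, μ(101) = -1, μ(102) = -1, μ(103) = -1, μ(105) = -1, μ(106) = 1, μ(107) = -1, μ(109) = -1, μ(110) = -1, μ(111) = 1, μ(113) = -1, μ(114) = -1, μ(115) = 1, μ(118) = 1, μ(119) = 1, μ(122) = 1, μ(123) = 1, μ(127) = -1, μ(129) = 1, μ(130) = -1, μ(131) = -1, μ(133) = 1, μ(134) = 1, μ(137) = -1, μ(138) = -1, μ(139) = -1, μ(141) = 1, with μ = 0 on non-squarefree integers. Summing μ(k)/k for k where μ(k) ≠ 0 gives -26068950431314638702419625135422559041799213864607621/3338215550199730022503077710549980019122111551066811030 ≈ -0.0078. (PNT ⟺ this sum → 0 as n → ∞.)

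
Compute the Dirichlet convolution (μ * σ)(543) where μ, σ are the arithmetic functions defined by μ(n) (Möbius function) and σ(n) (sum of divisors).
(μ * σ)(543) = 543

Divisors of 543: [1, 3, 181, 543]. For each d | 543:
  d = 1: μ(1) · σ(543/1) = 1 · 728 = 728
  d = 3: μ(3) · σ(543/3) = -1 · 182 = -182
  d = 181: μ(181) · σ(543/181) = -1 · 4 = -4
  d = 543: μ(543) · σ(543/543) = 1 · 1 = 1
Summing: (μ * σ)(543) = 728 + -182 + -4 + 1 = 543.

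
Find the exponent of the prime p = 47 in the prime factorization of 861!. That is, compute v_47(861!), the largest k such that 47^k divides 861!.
v_47(861!) = 18

Legendre's formula: v_p(n!) = Σ_{k ≥ 1} ⌊n / p^k⌋. For p = 47, n = 861, the terms are:
  ⌊861/47^1⌋ = ⌊861/47⌋ = 18
(the next term ⌊861/47^2⌋ = 0, terminating the sum). Summing: v_47(861!) = 18 = 18.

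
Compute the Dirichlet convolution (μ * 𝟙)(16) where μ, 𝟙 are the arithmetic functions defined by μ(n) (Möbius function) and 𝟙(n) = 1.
(μ * 𝟙)(16) = 0

Divisors of 16: [1, 2, 4, 8, 16]. For each d | 16:
  d = 1: μ(1) · 𝟙(16/1) = 1 · 1 = 1
  d = 2: μ(2) · 𝟙(16/2) = -1 · 1 = -1
  d = 4: μ(4) · 𝟙(16/4) = 0 · 1 = 0
  d = 8: μ(8) · 𝟙(16/8) = 0 · 1 = 0
  d = 16: μ(16) · 𝟙(16/16) = 0 · 1 = 0
Summing: (μ * 𝟙)(16) = 1 + -1 + 0 + 0 + 0 = 0.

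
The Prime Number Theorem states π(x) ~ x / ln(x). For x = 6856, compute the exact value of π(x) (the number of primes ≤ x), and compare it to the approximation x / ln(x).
π(6856) = 881;  x/ln(x) ≈ 776.19;  relative error ≈ 11.90%.

Directly count primes up to 6856: π(6856) = 881. The PNT approximation gives 6856/ln(6856) ≈ 6856/8.83288 ≈ 776.19. Relative error (π(x) − x/ln(x)) / π(x) ≈ 11.90%; the approximation is known to undercount slightly (Li(x) is a better estimate).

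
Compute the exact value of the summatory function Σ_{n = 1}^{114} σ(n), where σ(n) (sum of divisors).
Σ_{n ≤ 114} σ(n) = 10753

Compute σ(n) for each 1 ≤ n ≤ 114: σ(1) = 1, σ(2) = 3, σ(3) = 4, σ(4) = 7, σ(5) = 6, σ(6) = 12, σ(7) = 8, σ(8) = 15, σ(9) = 13, σ(10) = 18, σ(11) = 12, σ(12) = 28, σ(13) = 14, σ(14) = 24, σ(15) = 24, σ(16) = 31, σ(17) = 18, σ(18) = 39, σ(19) = 20, σ(20) = 42, σ(21) = 32, σ(22) = 36, σ(23) = 24, σ(24) = 60, σ(25) = 31, σ(26) = 42, σ(27) = 40, σ(28) = 56, σ(29) = 30, σ(30) = 72, σ(31) = 32, σ(32) = 63, σ(33) = 48, σ(34) = 54, σ(35) = 48, σ(36) = 91, σ(37) = 38, σ(38) = 60, σ(39) = 56, σ(40) = 90, σ(41) = 42, σ(42) = 96, σ(43) = 44, σ(44) = 84, σ(45) = 78, σ(46) = 72, σ(47) = 48, σ(48) = 124, σ(49) = 57, σ(50) = 93, σ(51) = 72, σ(52) = 98, σ(53) = 54, σ(54) = 120, σ(55) = 72, σ(56) = 120, σ(57) = 80, σ(58) = 90, σ(59) = 60, σ(60) = 168, σ(61) = 62, σ(62) = 96, σ(63) = 104, σ(64) = 127, σ(65) = 84, σ(66) = 144, σ(67) = 68, σ(68) = 126, σ(69) = 96, σ(70) = 144, σ(71) = 72, σ(72) = 195, σ(73) = 74, σ(74) = 114, σ(75) = 124, σ(76) = 140, σ(77) = 96, σ(78) = 168, σ(79) = 80, σ(80) = 186, σ(81) = 121, σ(82) = 126, σ(83) = 84, σ(84) = 224, σ(85) = 108, σ(86) = 132, σ(87) = 120, σ(88) = 180, σ(89) = 90, σ(90) = 234, σ(91) = 112, σ(92) = 168, σ(93) = 128, σ(94) = 144, σ(95) = 120, σ(96) = 252, σ(97) = 98, σ(98) = 171, σ(99) = 156, σ(100) = 217, σ(101) = 102, σ(102) = 216, σ(103) = 104, σ(104) = 210, σ(105) = 192, σ(106) = 162, σ(107) = 108, σ(108) = 280, σ(109) = 110, σ(110) = 216, σ(111) = 152, σ(112) = 248, σ(113) = 114, σ(114) = 240. Summing all 114 values: 10753. (Average order: Σ_{n ≤ x} σ(n) ~ (π²/12) x². For x = 114, (π²/12)·114² ≈ 10688.78.)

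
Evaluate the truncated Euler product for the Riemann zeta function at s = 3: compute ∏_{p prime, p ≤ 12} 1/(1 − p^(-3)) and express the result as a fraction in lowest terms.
∏ = 698775/581932

The primes p ≤ 12 are [2, 3, 5, 7, 11]. For each prime, (1 − 1/p^3)^(-1) = p^3 / (p^3 − 1). The product is (1 − 1/2^3)^(-1), (1 − 1/3^3)^(-1), (1 − 1/5^3)^(-1), (1 − 1/7^3)^(-1), (1 − 1/11^3)^(-1) = ∏ p^3 / (p^3 − 1) = 698775/581932.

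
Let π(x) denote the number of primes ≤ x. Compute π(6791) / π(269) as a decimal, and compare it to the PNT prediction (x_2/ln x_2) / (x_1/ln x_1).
π(6791)/π(269) = 874/57 ≈ 15.3333;  PNT prediction ≈ 16.0076.

π(269) = 57 and π(6791) = 874, so π(6791)/π(269) ≈ 15.3333. The PNT-predicted ratio is (6791/ln(6791)) / (269/ln(269)) ≈ 16.0076. The two agree to within a few percent, as expected.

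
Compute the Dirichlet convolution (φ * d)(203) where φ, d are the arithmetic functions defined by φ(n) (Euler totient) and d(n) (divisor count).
(φ * d)(203) = 240

Divisors of 203: [1, 7, 29, 203]. For each d | 203:
  d = 1: φ(1) · d(203/1) = 1 · 4 = 4
  d = 7: φ(7) · d(203/7) = 6 · 2 = 12
  d = 29: φ(29) · d(203/29) = 28 · 2 = 56
  d = 203: φ(203) · d(203/203) = 168 · 1 = 168
Summing: (φ * d)(203) = 4 + 12 + 56 + 168 = 240.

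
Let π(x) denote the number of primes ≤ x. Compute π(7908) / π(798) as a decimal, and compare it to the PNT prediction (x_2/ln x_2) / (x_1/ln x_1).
π(7908)/π(798) = 999/139 ≈ 7.1871;  PNT prediction ≈ 7.3776.

π(798) = 139 and π(7908) = 999, so π(7908)/π(798) ≈ 7.1871. The PNT-predicted ratio is (7908/ln(7908)) / (798/ln(798)) ≈ 7.3776. The two agree to within a few percent, as expected.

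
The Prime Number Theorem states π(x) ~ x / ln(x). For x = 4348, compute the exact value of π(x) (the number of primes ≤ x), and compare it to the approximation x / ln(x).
π(4348) = 593;  x/ln(x) ≈ 519.01;  relative error ≈ 12.48%.

Directly count primes up to 4348: π(4348) = 593. The PNT approximation gives 4348/ln(4348) ≈ 4348/8.37747 ≈ 519.01. Relative error (π(x) − x/ln(x)) / π(x) ≈ 12.48%; the approximation is known to undercount slightly (Li(x) is a better estimate).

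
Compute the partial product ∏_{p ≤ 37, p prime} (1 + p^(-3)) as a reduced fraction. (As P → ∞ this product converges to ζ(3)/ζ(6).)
∏ = 286534261786467003531264/242522905429175749176095

The primes p ≤ 37 are [2, 3, 5, 7, 11, 13, 17, 19, 23, 29, 31, 37]. For each, (1 + 1/p^3) = (p^3 + 1)/p^3. Multiplying these fractions over p ∈ [2, 3, 5, 7, 11, 13, 17, 19, 23, 29, 31, 37] gives 286534261786467003531264/242522905429175749176095. (In the limit P → ∞ this tends to ζ(3)/ζ(6).)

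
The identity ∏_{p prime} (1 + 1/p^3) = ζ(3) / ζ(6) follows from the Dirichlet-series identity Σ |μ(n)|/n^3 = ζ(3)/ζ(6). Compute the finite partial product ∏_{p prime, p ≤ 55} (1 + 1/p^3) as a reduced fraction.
∏ = 1193284353855226596885466673602596175872/1009953283877483663098780766542609340885

The primes p ≤ 55 are [2, 3, 5, 7, 11, 13, 17, 19, 23, 29, 31, 37, 41, 43, 47, 53]. For each, (1 + 1/p^3) = (p^3 + 1)/p^3. Multiplying these fractions over p ∈ [2, 3, 5, 7, 11, 13, 17, 19, 23, 29, 31, 37, 41, 43, 47, 53] gives 1193284353855226596885466673602596175872/1009953283877483663098780766542609340885. (In the limit P → ∞ this tends to ζ(3)/ζ(6).)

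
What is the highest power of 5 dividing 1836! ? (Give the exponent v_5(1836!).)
v_5(1836!) = 456

Legendre's formula: v_p(n!) = Σ_{k ≥ 1} ⌊n / p^k⌋. For p = 5, n = 1836, the terms are:
  ⌊1836/5^1⌋ = ⌊1836/5⌋ = 367
  ⌊1836/5^2⌋ = ⌊1836/25⌋ = 73
  ⌊1836/5^3⌋ = ⌊1836/125⌋ = 14
  ⌊1836/5^4⌋ = ⌊1836/625⌋ = 2
(the next term ⌊1836/5^5⌋ = 0, terminating the sum). Summing: v_5(1836!) = 367 + 73 + 14 + 2 = 456.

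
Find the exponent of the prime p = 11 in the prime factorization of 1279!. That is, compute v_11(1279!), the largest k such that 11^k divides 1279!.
v_11(1279!) = 126

Legendre's formula: v_p(n!) = Σ_{k ≥ 1} ⌊n / p^k⌋. For p = 11, n = 1279, the terms are:
  ⌊1279/11^1⌋ = ⌊1279/11⌋ = 116
  ⌊1279/11^2⌋ = ⌊1279/121⌋ = 10
(the next term ⌊1279/11^3⌋ = 0, terminating the sum). Summing: v_11(1279!) = 116 + 10 = 126.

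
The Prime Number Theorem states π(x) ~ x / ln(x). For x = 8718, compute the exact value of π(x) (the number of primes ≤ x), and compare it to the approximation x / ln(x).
π(8718) = 1086;  x/ln(x) ≈ 960.86;  relative error ≈ 11.52%.

Directly count primes up to 8718: π(8718) = 1086. The PNT approximation gives 8718/ln(8718) ≈ 8718/9.07315 ≈ 960.86. Relative error (π(x) − x/ln(x)) / π(x) ≈ 11.52%; the approximation is known to undercount slightly (Li(x) is a better estimate).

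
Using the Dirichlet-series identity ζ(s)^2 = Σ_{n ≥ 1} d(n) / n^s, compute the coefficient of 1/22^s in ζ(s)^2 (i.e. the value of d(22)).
d(22) = 4

ζ(s)^2 = (Σ 1/m^s)(Σ 1/k^s). The coefficient of 1/n^s in the product is the number of ordered pairs (m, k) with mk = n, which equals d(n). For n = 22, divisors are [1, 2, 11, 22], so d(22) = 4.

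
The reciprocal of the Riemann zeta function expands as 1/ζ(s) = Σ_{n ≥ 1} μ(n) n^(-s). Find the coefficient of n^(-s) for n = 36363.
μ(36363) = 1

Factor n = 36363 = 3 · 17 · 23 · 31. μ(n) = 0 if any exponent ≥ 2 (not squarefree); otherwise μ(n) = (−1)^{ω(n)} where ω(n) is the number of distinct prime factors. Applying: μ(36363) = 1.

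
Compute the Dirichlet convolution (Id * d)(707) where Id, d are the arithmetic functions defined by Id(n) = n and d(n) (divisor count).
(Id * d)(707) = 927

Divisors of 707: [1, 7, 101, 707]. For each d | 707:
  d = 1: Id(1) · d(707/1) = 1 · 4 = 4
  d = 7: Id(7) · d(707/7) = 7 · 2 = 14
  d = 101: Id(101) · d(707/101) = 101 · 2 = 202
  d = 707: Id(707) · d(707/707) = 707 · 1 = 707
Summing: (Id * d)(707) = 4 + 14 + 202 + 707 = 927.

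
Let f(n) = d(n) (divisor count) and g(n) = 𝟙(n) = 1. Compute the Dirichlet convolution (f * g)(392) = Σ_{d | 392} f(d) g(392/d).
(d * 𝟙)(392) = 60

Divisors of 392: [1, 2, 4, 7, 8, 14, 28, 49, 56, 98, 196, 392]. For each d | 392:
  d = 1: d(1) · 𝟙(392/1) = 1 · 1 = 1
  d = 2: d(2) · 𝟙(392/2) = 2 · 1 = 2
  d = 4: d(4) · 𝟙(392/4) = 3 · 1 = 3
  d = 7: d(7) · 𝟙(392/7) = 2 · 1 = 2
  d = 8: d(8) · 𝟙(392/8) = 4 · 1 = 4
  d = 14: d(14) · 𝟙(392/14) = 4 · 1 = 4
  d = 28: d(28) · 𝟙(392/28) = 6 · 1 = 6
  d = 49: d(49) · 𝟙(392/49) = 3 · 1 = 3
  d = 56: d(56) · 𝟙(392/56) = 8 · 1 = 8
  d = 98: d(98) · 𝟙(392/98) = 6 · 1 = 6
  d = 196: d(196) · 𝟙(392/196) = 9 · 1 = 9
  d = 392: d(392) · 𝟙(392/392) = 12 · 1 = 12
Summing: (d * 𝟙)(392) = 1 + 2 + 3 + 2 + 4 + 4 + 6 + 3 + 8 + 6 + 9 + 12 = 60.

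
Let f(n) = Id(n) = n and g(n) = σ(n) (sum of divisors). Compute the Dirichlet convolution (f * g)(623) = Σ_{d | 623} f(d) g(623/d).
(Id * σ)(623) = 2685

Divisors of 623: [1, 7, 89, 623]. For each d | 623:
  d = 1: Id(1) · σ(623/1) = 1 · 720 = 720
  d = 7: Id(7) · σ(623/7) = 7 · 90 = 630
  d = 89: Id(89) · σ(623/89) = 89 · 8 = 712
  d = 623: Id(623) · σ(623/623) = 623 · 1 = 623
Summing: (Id * σ)(623) = 720 + 630 + 712 + 623 = 2685.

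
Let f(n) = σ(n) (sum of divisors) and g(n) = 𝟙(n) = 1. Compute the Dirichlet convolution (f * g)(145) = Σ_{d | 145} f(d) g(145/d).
(σ * 𝟙)(145) = 217

Divisors of 145: [1, 5, 29, 145]. For each d | 145:
  d = 1: σ(1) · 𝟙(145/1) = 1 · 1 = 1
  d = 5: σ(5) · 𝟙(145/5) = 6 · 1 = 6
  d = 29: σ(29) · 𝟙(145/29) = 30 · 1 = 30
  d = 145: σ(145) · 𝟙(145/145) = 180 · 1 = 180
Summing: (σ * 𝟙)(145) = 1 + 6 + 30 + 180 = 217.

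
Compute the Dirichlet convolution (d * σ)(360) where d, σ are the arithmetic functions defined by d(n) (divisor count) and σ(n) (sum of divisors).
(d * σ)(360) = 8064

Divisors of 360: [1, 2, 3, 4, 5, 6, 8, 9, 10, 12, 15, 18, 20, 24, 30, 36, 40, 45, 60, 72, 90, 120, 180, 360]. For each d | 360:
  d = 1: d(1) · σ(360/1) = 1 · 1170 = 1170
  d = 2: d(2) · σ(360/2) = 2 · 546 = 1092
  d = 3: d(3) · σ(360/3) = 2 · 360 = 720
  d = 4: d(4) · σ(360/4) = 3 · 234 = 702
  d = 5: d(5) · σ(360/5) = 2 · 195 = 390
  d = 6: d(6) · σ(360/6) = 4 · 168 = 672
  d = 8: d(8) · σ(360/8) = 4 · 78 = 312
  d = 9: d(9) · σ(360/9) = 3 · 90 = 270
  d = 10: d(10) · σ(360/10) = 4 · 91 = 364
  d = 12: d(12) · σ(360/12) = 6 · 72 = 432
  d = 15: d(15) · σ(360/15) = 4 · 60 = 240
  d = 18: d(18) · σ(360/18) = 6 · 42 = 252
  d = 20: d(20) · σ(360/20) = 6 · 39 = 234
  d = 24: d(24) · σ(360/24) = 8 · 24 = 192
  d = 30: d(30) · σ(360/30) = 8 · 28 = 224
  d = 36: d(36) · σ(360/36) = 9 · 18 = 162
  d = 40: d(40) · σ(360/40) = 8 · 13 = 104
  d = 45: d(45) · σ(360/45) = 6 · 15 = 90
  d = 60: d(60) · σ(360/60) = 12 · 12 = 144
  d = 72: d(72) · σ(360/72) = 12 · 6 = 72
  d = 90: d(90) · σ(360/90) = 12 · 7 = 84
  d = 120: d(120) · σ(360/120) = 16 · 4 = 64
  d = 180: d(180) · σ(360/180) = 18 · 3 = 54
  d = 360: d(360) · σ(360/360) = 24 · 1 = 24
Summing: (d * σ)(360) = 1170 + 1092 + 720 + 702 + 390 + 672 + 312 + 270 + 364 + 432 + 240 + 252 + 234 + 192 + 224 + 162 + 104 + 90 + 144 + 72 + 84 + 64 + 54 + 24 = 8064.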